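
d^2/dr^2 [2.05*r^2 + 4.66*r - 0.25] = 4.10000000000000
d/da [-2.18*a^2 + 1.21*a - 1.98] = 1.21 - 4.36*a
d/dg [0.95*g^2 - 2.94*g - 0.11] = 1.9*g - 2.94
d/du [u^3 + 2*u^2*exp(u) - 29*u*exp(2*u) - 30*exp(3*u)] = 2*u^2*exp(u) + 3*u^2 - 58*u*exp(2*u) + 4*u*exp(u) - 90*exp(3*u) - 29*exp(2*u)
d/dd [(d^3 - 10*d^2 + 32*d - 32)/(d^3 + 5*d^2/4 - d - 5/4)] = 12*(15*d^4 - 88*d^3 + 83*d^2 + 140*d - 96)/(16*d^6 + 40*d^5 - 7*d^4 - 80*d^3 - 34*d^2 + 40*d + 25)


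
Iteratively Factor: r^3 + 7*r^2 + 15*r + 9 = (r + 1)*(r^2 + 6*r + 9) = (r + 1)*(r + 3)*(r + 3)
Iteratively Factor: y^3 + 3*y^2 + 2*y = (y)*(y^2 + 3*y + 2) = y*(y + 2)*(y + 1)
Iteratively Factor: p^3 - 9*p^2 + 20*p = (p)*(p^2 - 9*p + 20) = p*(p - 5)*(p - 4)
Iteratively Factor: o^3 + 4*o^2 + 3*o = (o + 1)*(o^2 + 3*o) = (o + 1)*(o + 3)*(o)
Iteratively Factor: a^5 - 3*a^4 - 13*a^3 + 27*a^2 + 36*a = (a)*(a^4 - 3*a^3 - 13*a^2 + 27*a + 36) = a*(a - 3)*(a^3 - 13*a - 12) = a*(a - 3)*(a + 3)*(a^2 - 3*a - 4) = a*(a - 3)*(a + 1)*(a + 3)*(a - 4)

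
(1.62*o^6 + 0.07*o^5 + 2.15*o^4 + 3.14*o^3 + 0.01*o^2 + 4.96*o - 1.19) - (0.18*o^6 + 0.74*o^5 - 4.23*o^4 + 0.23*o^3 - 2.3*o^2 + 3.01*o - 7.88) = 1.44*o^6 - 0.67*o^5 + 6.38*o^4 + 2.91*o^3 + 2.31*o^2 + 1.95*o + 6.69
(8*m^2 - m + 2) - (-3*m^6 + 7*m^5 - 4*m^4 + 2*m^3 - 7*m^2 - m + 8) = 3*m^6 - 7*m^5 + 4*m^4 - 2*m^3 + 15*m^2 - 6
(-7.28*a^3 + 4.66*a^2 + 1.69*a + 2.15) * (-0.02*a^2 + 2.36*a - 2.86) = 0.1456*a^5 - 17.274*a^4 + 31.7846*a^3 - 9.3822*a^2 + 0.240600000000001*a - 6.149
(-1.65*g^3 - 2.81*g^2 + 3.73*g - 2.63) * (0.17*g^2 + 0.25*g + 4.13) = -0.2805*g^5 - 0.8902*g^4 - 6.8829*g^3 - 11.1199*g^2 + 14.7474*g - 10.8619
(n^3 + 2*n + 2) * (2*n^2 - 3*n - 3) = 2*n^5 - 3*n^4 + n^3 - 2*n^2 - 12*n - 6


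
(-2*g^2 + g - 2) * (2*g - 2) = -4*g^3 + 6*g^2 - 6*g + 4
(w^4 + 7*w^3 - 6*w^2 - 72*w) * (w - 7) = w^5 - 55*w^3 - 30*w^2 + 504*w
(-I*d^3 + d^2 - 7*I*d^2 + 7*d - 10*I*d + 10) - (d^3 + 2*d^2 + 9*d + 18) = -d^3 - I*d^3 - d^2 - 7*I*d^2 - 2*d - 10*I*d - 8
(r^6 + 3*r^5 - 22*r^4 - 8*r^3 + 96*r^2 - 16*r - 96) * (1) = r^6 + 3*r^5 - 22*r^4 - 8*r^3 + 96*r^2 - 16*r - 96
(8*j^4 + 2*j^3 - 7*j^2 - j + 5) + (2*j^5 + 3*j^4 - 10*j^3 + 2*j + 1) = 2*j^5 + 11*j^4 - 8*j^3 - 7*j^2 + j + 6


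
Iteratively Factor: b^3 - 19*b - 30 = (b + 3)*(b^2 - 3*b - 10) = (b + 2)*(b + 3)*(b - 5)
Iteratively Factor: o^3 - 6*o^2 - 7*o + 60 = (o + 3)*(o^2 - 9*o + 20) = (o - 5)*(o + 3)*(o - 4)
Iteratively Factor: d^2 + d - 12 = (d + 4)*(d - 3)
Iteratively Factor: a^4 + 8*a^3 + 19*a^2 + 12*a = (a + 4)*(a^3 + 4*a^2 + 3*a) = (a + 3)*(a + 4)*(a^2 + a) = (a + 1)*(a + 3)*(a + 4)*(a)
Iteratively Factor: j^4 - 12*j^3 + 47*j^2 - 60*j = (j - 4)*(j^3 - 8*j^2 + 15*j) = j*(j - 4)*(j^2 - 8*j + 15) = j*(j - 5)*(j - 4)*(j - 3)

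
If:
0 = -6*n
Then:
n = 0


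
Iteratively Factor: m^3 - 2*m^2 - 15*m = (m)*(m^2 - 2*m - 15) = m*(m + 3)*(m - 5)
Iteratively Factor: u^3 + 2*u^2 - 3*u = (u - 1)*(u^2 + 3*u) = u*(u - 1)*(u + 3)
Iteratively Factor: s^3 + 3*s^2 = (s + 3)*(s^2) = s*(s + 3)*(s)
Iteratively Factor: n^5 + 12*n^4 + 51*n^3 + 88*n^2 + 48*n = (n + 4)*(n^4 + 8*n^3 + 19*n^2 + 12*n) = (n + 4)^2*(n^3 + 4*n^2 + 3*n) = (n + 3)*(n + 4)^2*(n^2 + n) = n*(n + 3)*(n + 4)^2*(n + 1)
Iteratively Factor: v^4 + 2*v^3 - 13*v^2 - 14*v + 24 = (v + 2)*(v^3 - 13*v + 12) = (v - 1)*(v + 2)*(v^2 + v - 12) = (v - 3)*(v - 1)*(v + 2)*(v + 4)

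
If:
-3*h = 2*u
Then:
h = -2*u/3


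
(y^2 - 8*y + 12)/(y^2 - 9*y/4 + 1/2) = 4*(y - 6)/(4*y - 1)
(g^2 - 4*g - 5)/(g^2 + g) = (g - 5)/g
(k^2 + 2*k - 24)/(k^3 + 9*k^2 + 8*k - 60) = (k - 4)/(k^2 + 3*k - 10)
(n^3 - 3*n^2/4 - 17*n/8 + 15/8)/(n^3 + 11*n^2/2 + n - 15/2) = (n - 5/4)/(n + 5)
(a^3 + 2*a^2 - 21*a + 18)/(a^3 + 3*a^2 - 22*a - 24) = (a^2 - 4*a + 3)/(a^2 - 3*a - 4)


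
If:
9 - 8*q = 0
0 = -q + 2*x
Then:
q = 9/8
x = 9/16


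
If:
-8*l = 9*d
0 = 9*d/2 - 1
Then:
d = 2/9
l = -1/4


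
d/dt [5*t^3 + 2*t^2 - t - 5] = 15*t^2 + 4*t - 1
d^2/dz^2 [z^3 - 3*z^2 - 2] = 6*z - 6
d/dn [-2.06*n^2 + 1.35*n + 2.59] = 1.35 - 4.12*n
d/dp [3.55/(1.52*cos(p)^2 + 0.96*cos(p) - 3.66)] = (10.792*cos(p) + 3.408)*sin(p)/(1.52*cos(p)^2 + 0.96*cos(p) - 3.66)^2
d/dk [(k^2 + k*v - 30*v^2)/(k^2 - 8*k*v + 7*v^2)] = v*(-9*k^2 + 74*k*v - 233*v^2)/(k^4 - 16*k^3*v + 78*k^2*v^2 - 112*k*v^3 + 49*v^4)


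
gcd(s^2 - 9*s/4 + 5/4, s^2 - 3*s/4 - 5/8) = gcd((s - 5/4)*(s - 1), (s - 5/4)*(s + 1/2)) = s - 5/4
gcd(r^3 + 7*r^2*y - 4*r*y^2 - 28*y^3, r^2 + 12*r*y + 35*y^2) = r + 7*y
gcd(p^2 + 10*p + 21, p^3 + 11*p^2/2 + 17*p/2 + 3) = p + 3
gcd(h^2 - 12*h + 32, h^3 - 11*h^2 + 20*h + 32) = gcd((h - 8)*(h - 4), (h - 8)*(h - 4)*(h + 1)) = h^2 - 12*h + 32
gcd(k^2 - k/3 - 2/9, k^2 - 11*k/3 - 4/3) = k + 1/3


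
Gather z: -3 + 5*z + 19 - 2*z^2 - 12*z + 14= -2*z^2 - 7*z + 30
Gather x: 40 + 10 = 50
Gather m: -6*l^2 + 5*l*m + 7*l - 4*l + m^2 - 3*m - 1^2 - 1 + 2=-6*l^2 + 3*l + m^2 + m*(5*l - 3)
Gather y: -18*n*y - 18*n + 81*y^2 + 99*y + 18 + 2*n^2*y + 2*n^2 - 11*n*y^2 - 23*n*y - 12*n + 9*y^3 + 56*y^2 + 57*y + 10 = 2*n^2 - 30*n + 9*y^3 + y^2*(137 - 11*n) + y*(2*n^2 - 41*n + 156) + 28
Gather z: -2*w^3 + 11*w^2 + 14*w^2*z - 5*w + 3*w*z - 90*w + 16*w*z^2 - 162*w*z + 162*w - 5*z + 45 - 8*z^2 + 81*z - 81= -2*w^3 + 11*w^2 + 67*w + z^2*(16*w - 8) + z*(14*w^2 - 159*w + 76) - 36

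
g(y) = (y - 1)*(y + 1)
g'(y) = 2*y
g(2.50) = 5.25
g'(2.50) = 5.00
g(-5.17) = 25.73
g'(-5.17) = -10.34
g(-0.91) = -0.17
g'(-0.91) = -1.82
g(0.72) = -0.48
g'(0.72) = 1.44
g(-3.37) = 10.36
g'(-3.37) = -6.74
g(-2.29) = 4.24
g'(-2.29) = -4.58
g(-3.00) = 8.00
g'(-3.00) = -6.00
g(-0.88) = -0.23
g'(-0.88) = -1.76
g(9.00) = 80.00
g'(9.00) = 18.00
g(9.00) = 80.00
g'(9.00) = 18.00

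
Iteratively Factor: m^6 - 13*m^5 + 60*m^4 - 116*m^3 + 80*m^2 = (m)*(m^5 - 13*m^4 + 60*m^3 - 116*m^2 + 80*m) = m*(m - 5)*(m^4 - 8*m^3 + 20*m^2 - 16*m) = m*(m - 5)*(m - 2)*(m^3 - 6*m^2 + 8*m) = m*(m - 5)*(m - 4)*(m - 2)*(m^2 - 2*m) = m^2*(m - 5)*(m - 4)*(m - 2)*(m - 2)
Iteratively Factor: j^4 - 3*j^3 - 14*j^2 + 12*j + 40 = (j - 5)*(j^3 + 2*j^2 - 4*j - 8) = (j - 5)*(j + 2)*(j^2 - 4) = (j - 5)*(j + 2)^2*(j - 2)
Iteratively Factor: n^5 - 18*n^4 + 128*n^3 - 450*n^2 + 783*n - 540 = (n - 3)*(n^4 - 15*n^3 + 83*n^2 - 201*n + 180) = (n - 4)*(n - 3)*(n^3 - 11*n^2 + 39*n - 45) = (n - 4)*(n - 3)^2*(n^2 - 8*n + 15) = (n - 4)*(n - 3)^3*(n - 5)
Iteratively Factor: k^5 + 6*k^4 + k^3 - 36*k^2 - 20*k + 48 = (k - 2)*(k^4 + 8*k^3 + 17*k^2 - 2*k - 24) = (k - 2)*(k + 3)*(k^3 + 5*k^2 + 2*k - 8) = (k - 2)*(k + 3)*(k + 4)*(k^2 + k - 2) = (k - 2)*(k - 1)*(k + 3)*(k + 4)*(k + 2)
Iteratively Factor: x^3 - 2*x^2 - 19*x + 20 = (x - 1)*(x^2 - x - 20) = (x - 1)*(x + 4)*(x - 5)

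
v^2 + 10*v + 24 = (v + 4)*(v + 6)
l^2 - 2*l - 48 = (l - 8)*(l + 6)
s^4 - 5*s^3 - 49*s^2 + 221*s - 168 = (s - 8)*(s - 3)*(s - 1)*(s + 7)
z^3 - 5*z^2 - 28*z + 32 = (z - 8)*(z - 1)*(z + 4)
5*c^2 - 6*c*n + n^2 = (-5*c + n)*(-c + n)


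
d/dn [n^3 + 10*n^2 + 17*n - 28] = 3*n^2 + 20*n + 17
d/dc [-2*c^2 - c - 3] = -4*c - 1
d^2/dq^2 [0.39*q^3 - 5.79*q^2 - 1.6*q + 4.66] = 2.34*q - 11.58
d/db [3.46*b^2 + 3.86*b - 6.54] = 6.92*b + 3.86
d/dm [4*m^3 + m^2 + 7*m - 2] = 12*m^2 + 2*m + 7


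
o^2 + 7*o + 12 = (o + 3)*(o + 4)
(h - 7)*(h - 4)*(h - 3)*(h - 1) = h^4 - 15*h^3 + 75*h^2 - 145*h + 84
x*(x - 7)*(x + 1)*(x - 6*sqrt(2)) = x^4 - 6*sqrt(2)*x^3 - 6*x^3 - 7*x^2 + 36*sqrt(2)*x^2 + 42*sqrt(2)*x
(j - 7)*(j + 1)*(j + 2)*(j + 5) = j^4 + j^3 - 39*j^2 - 109*j - 70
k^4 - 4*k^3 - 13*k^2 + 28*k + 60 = (k - 5)*(k - 3)*(k + 2)^2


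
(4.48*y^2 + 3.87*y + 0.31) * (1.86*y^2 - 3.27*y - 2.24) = 8.3328*y^4 - 7.4514*y^3 - 22.1135*y^2 - 9.6825*y - 0.6944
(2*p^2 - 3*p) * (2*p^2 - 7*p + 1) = 4*p^4 - 20*p^3 + 23*p^2 - 3*p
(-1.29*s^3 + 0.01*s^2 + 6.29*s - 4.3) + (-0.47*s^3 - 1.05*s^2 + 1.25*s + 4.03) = -1.76*s^3 - 1.04*s^2 + 7.54*s - 0.27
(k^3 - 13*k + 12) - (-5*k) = k^3 - 8*k + 12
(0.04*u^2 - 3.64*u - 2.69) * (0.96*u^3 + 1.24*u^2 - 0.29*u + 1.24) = 0.0384*u^5 - 3.4448*u^4 - 7.1076*u^3 - 2.2304*u^2 - 3.7335*u - 3.3356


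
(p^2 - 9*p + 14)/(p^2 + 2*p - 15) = (p^2 - 9*p + 14)/(p^2 + 2*p - 15)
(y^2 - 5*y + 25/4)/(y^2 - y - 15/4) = (2*y - 5)/(2*y + 3)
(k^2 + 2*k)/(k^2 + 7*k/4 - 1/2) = 4*k/(4*k - 1)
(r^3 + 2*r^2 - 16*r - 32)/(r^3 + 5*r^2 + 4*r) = (r^2 - 2*r - 8)/(r*(r + 1))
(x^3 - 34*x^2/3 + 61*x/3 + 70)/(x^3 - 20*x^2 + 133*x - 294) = (x + 5/3)/(x - 7)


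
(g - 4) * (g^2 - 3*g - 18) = g^3 - 7*g^2 - 6*g + 72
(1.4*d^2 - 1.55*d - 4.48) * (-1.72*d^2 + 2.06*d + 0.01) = -2.408*d^4 + 5.55*d^3 + 4.5266*d^2 - 9.2443*d - 0.0448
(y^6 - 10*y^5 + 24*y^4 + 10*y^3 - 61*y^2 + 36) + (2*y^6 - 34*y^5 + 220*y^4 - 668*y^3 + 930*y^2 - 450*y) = 3*y^6 - 44*y^5 + 244*y^4 - 658*y^3 + 869*y^2 - 450*y + 36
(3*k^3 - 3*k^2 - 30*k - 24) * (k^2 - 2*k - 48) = 3*k^5 - 9*k^4 - 168*k^3 + 180*k^2 + 1488*k + 1152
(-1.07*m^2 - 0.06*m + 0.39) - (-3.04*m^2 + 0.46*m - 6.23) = 1.97*m^2 - 0.52*m + 6.62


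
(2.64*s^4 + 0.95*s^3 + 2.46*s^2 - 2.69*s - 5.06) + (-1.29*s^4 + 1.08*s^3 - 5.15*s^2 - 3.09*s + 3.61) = 1.35*s^4 + 2.03*s^3 - 2.69*s^2 - 5.78*s - 1.45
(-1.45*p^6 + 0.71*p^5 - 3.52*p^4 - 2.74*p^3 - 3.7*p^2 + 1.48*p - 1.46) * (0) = 0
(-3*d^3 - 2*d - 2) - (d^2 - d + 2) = -3*d^3 - d^2 - d - 4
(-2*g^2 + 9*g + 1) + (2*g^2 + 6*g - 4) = 15*g - 3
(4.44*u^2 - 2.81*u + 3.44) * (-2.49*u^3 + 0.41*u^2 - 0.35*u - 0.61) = -11.0556*u^5 + 8.8173*u^4 - 11.2717*u^3 - 0.3145*u^2 + 0.5101*u - 2.0984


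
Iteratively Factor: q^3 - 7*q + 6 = (q + 3)*(q^2 - 3*q + 2) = (q - 2)*(q + 3)*(q - 1)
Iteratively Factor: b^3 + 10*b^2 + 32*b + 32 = (b + 4)*(b^2 + 6*b + 8) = (b + 4)^2*(b + 2)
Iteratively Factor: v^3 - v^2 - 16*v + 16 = (v - 1)*(v^2 - 16) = (v - 1)*(v + 4)*(v - 4)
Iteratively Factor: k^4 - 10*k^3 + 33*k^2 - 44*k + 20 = (k - 5)*(k^3 - 5*k^2 + 8*k - 4) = (k - 5)*(k - 1)*(k^2 - 4*k + 4) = (k - 5)*(k - 2)*(k - 1)*(k - 2)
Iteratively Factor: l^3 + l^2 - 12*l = (l + 4)*(l^2 - 3*l) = (l - 3)*(l + 4)*(l)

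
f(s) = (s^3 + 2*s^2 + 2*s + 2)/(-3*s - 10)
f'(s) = (3*s^2 + 4*s + 2)/(-3*s - 10) + 3*(s^3 + 2*s^2 + 2*s + 2)/(-3*s - 10)^2 = 2*(-3*s^3 - 18*s^2 - 20*s - 7)/(9*s^2 + 60*s + 100)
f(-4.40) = -16.64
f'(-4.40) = -2.33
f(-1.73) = 0.14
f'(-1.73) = -0.93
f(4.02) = -4.87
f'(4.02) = -2.36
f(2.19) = -1.60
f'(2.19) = -1.23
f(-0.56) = -0.16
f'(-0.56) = -0.03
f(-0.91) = -0.15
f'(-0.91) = -0.05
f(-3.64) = -29.36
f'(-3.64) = -66.18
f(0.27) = -0.25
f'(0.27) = -0.24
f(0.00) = -0.20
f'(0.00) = -0.14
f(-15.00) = -84.37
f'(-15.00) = 10.40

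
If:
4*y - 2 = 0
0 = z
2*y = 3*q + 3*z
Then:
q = 1/3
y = 1/2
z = 0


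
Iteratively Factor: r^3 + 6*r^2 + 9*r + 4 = (r + 1)*(r^2 + 5*r + 4) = (r + 1)*(r + 4)*(r + 1)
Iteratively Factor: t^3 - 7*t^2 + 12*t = (t - 3)*(t^2 - 4*t) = (t - 4)*(t - 3)*(t)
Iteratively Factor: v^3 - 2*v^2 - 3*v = (v + 1)*(v^2 - 3*v) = (v - 3)*(v + 1)*(v)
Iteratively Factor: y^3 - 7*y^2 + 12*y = (y - 3)*(y^2 - 4*y) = y*(y - 3)*(y - 4)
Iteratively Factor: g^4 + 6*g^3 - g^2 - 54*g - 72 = (g + 3)*(g^3 + 3*g^2 - 10*g - 24) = (g - 3)*(g + 3)*(g^2 + 6*g + 8) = (g - 3)*(g + 3)*(g + 4)*(g + 2)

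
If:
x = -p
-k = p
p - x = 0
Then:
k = 0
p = 0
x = 0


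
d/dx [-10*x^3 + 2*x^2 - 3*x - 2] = -30*x^2 + 4*x - 3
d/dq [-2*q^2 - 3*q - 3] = -4*q - 3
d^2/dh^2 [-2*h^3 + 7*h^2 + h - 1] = 14 - 12*h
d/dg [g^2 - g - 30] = 2*g - 1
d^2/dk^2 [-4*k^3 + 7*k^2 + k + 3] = 14 - 24*k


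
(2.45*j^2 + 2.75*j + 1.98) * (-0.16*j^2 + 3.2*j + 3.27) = -0.392*j^4 + 7.4*j^3 + 16.4947*j^2 + 15.3285*j + 6.4746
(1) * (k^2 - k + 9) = k^2 - k + 9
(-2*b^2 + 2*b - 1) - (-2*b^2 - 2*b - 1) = 4*b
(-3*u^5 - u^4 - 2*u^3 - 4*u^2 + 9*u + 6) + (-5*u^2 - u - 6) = -3*u^5 - u^4 - 2*u^3 - 9*u^2 + 8*u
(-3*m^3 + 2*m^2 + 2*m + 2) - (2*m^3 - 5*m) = -5*m^3 + 2*m^2 + 7*m + 2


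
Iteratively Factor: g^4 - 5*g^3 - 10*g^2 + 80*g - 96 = (g + 4)*(g^3 - 9*g^2 + 26*g - 24) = (g - 3)*(g + 4)*(g^2 - 6*g + 8) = (g - 3)*(g - 2)*(g + 4)*(g - 4)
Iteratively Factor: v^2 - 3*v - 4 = (v - 4)*(v + 1)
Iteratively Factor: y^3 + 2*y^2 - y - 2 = (y + 1)*(y^2 + y - 2) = (y - 1)*(y + 1)*(y + 2)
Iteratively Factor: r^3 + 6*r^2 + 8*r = (r + 4)*(r^2 + 2*r) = (r + 2)*(r + 4)*(r)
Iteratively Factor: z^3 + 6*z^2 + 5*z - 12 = (z + 4)*(z^2 + 2*z - 3) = (z - 1)*(z + 4)*(z + 3)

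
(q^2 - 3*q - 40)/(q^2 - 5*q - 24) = (q + 5)/(q + 3)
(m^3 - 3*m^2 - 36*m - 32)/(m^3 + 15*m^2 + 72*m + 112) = (m^2 - 7*m - 8)/(m^2 + 11*m + 28)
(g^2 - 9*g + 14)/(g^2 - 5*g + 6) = (g - 7)/(g - 3)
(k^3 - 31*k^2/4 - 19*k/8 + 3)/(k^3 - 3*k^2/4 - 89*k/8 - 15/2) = (2*k^2 - 17*k + 8)/(2*k^2 - 3*k - 20)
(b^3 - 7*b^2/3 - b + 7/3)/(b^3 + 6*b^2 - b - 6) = (b - 7/3)/(b + 6)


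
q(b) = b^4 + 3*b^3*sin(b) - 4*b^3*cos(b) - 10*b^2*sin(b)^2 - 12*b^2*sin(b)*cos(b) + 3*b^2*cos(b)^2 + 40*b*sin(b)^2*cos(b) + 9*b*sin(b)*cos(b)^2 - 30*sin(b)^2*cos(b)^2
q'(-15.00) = 888.36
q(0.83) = 0.54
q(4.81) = -24.06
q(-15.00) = 45293.72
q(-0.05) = -0.05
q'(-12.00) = -18341.54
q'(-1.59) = -24.05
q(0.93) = 0.95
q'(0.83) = 5.42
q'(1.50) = -17.57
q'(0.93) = 2.46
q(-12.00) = 22733.70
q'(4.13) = -275.58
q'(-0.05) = 1.97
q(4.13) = -7.18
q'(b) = 4*b^3*sin(b) + 3*b^3*cos(b) + 4*b^3 + 12*b^2*sin(b)^2 - 26*b^2*sin(b)*cos(b) + 9*b^2*sin(b) - 12*b^2*cos(b)^2 - 12*b^2*cos(b) - 40*b*sin(b)^3 - 18*b*sin(b)^2*cos(b) - 20*b*sin(b)^2 + 80*b*sin(b)*cos(b)^2 - 24*b*sin(b)*cos(b) + 9*b*cos(b)^3 + 6*b*cos(b)^2 + 60*sin(b)^3*cos(b) + 40*sin(b)^2*cos(b) - 60*sin(b)*cos(b)^3 + 9*sin(b)*cos(b)^2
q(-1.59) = -6.50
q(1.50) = -5.91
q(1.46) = -5.17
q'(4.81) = 223.03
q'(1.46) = -19.49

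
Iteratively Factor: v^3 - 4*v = (v - 2)*(v^2 + 2*v) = (v - 2)*(v + 2)*(v)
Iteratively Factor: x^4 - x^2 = (x - 1)*(x^3 + x^2) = (x - 1)*(x + 1)*(x^2) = x*(x - 1)*(x + 1)*(x)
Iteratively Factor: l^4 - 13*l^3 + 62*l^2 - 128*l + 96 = (l - 4)*(l^3 - 9*l^2 + 26*l - 24) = (l - 4)*(l - 2)*(l^2 - 7*l + 12) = (l - 4)^2*(l - 2)*(l - 3)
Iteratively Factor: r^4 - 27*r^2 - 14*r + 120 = (r + 3)*(r^3 - 3*r^2 - 18*r + 40) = (r + 3)*(r + 4)*(r^2 - 7*r + 10) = (r - 2)*(r + 3)*(r + 4)*(r - 5)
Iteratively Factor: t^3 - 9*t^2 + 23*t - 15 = (t - 1)*(t^2 - 8*t + 15) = (t - 5)*(t - 1)*(t - 3)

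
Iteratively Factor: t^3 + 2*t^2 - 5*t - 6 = (t + 3)*(t^2 - t - 2) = (t + 1)*(t + 3)*(t - 2)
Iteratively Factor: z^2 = (z)*(z)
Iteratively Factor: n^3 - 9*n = (n - 3)*(n^2 + 3*n) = (n - 3)*(n + 3)*(n)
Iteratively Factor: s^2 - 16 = (s - 4)*(s + 4)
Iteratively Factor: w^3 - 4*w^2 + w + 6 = (w + 1)*(w^2 - 5*w + 6) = (w - 3)*(w + 1)*(w - 2)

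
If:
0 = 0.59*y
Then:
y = 0.00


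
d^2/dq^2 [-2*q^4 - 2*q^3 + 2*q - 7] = 12*q*(-2*q - 1)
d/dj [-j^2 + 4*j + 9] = 4 - 2*j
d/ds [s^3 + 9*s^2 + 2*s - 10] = 3*s^2 + 18*s + 2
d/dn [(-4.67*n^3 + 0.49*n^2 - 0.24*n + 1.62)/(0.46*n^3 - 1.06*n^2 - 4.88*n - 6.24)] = (4.7248*n^4 + 45.8*n^3 + 82.5412*n^2 - 2.6808*n + 9.4032)/(0.2116*n^6 - 0.9752*n^5 - 3.366*n^4 + 4.6048*n^3 + 37.0432*n^2 + 60.9024*n + 38.9376)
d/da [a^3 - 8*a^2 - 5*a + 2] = 3*a^2 - 16*a - 5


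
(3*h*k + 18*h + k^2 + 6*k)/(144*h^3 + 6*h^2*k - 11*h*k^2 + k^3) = (k + 6)/(48*h^2 - 14*h*k + k^2)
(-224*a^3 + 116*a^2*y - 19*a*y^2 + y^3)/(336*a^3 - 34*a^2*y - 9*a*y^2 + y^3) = (-4*a + y)/(6*a + y)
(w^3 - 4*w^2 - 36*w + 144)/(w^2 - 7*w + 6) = (w^2 + 2*w - 24)/(w - 1)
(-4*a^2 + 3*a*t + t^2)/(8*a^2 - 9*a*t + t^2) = (4*a + t)/(-8*a + t)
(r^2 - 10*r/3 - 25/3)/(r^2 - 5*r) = (r + 5/3)/r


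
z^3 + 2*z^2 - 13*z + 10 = (z - 2)*(z - 1)*(z + 5)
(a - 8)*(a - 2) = a^2 - 10*a + 16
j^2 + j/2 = j*(j + 1/2)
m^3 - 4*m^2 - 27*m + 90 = (m - 6)*(m - 3)*(m + 5)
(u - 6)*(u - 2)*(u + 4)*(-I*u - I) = -I*u^4 + 3*I*u^3 + 24*I*u^2 - 28*I*u - 48*I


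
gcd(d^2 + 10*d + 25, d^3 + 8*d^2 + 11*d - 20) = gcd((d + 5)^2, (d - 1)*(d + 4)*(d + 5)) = d + 5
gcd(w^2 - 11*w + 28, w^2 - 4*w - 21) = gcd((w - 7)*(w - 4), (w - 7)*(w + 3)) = w - 7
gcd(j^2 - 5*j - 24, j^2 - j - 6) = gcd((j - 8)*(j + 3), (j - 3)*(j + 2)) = 1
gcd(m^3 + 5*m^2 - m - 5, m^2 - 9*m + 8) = m - 1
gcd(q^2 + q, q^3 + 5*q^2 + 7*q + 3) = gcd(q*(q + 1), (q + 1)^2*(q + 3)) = q + 1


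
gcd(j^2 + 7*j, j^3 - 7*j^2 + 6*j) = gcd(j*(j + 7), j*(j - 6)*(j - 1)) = j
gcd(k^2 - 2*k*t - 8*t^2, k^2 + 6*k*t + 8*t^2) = k + 2*t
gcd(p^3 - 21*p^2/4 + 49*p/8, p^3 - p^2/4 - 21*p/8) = p^2 - 7*p/4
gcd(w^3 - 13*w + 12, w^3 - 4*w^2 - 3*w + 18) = w - 3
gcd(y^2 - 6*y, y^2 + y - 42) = y - 6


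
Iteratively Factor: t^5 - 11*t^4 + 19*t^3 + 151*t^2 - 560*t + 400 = (t - 1)*(t^4 - 10*t^3 + 9*t^2 + 160*t - 400) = (t - 4)*(t - 1)*(t^3 - 6*t^2 - 15*t + 100) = (t - 4)*(t - 1)*(t + 4)*(t^2 - 10*t + 25) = (t - 5)*(t - 4)*(t - 1)*(t + 4)*(t - 5)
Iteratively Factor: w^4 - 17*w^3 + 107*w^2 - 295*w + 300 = (w - 5)*(w^3 - 12*w^2 + 47*w - 60) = (w - 5)*(w - 3)*(w^2 - 9*w + 20) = (w - 5)*(w - 4)*(w - 3)*(w - 5)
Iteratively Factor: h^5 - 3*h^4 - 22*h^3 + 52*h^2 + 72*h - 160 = (h - 2)*(h^4 - h^3 - 24*h^2 + 4*h + 80) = (h - 2)^2*(h^3 + h^2 - 22*h - 40) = (h - 5)*(h - 2)^2*(h^2 + 6*h + 8) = (h - 5)*(h - 2)^2*(h + 2)*(h + 4)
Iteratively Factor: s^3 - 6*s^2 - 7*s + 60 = (s - 4)*(s^2 - 2*s - 15) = (s - 5)*(s - 4)*(s + 3)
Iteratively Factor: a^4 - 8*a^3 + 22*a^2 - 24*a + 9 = (a - 3)*(a^3 - 5*a^2 + 7*a - 3) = (a - 3)*(a - 1)*(a^2 - 4*a + 3) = (a - 3)*(a - 1)^2*(a - 3)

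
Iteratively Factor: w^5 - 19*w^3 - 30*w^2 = (w + 2)*(w^4 - 2*w^3 - 15*w^2) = (w + 2)*(w + 3)*(w^3 - 5*w^2) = w*(w + 2)*(w + 3)*(w^2 - 5*w) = w*(w - 5)*(w + 2)*(w + 3)*(w)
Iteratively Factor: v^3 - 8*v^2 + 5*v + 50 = (v + 2)*(v^2 - 10*v + 25) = (v - 5)*(v + 2)*(v - 5)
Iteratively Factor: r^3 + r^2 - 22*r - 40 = (r + 4)*(r^2 - 3*r - 10) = (r + 2)*(r + 4)*(r - 5)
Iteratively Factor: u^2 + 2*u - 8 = (u + 4)*(u - 2)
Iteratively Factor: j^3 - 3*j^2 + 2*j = (j - 1)*(j^2 - 2*j) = (j - 2)*(j - 1)*(j)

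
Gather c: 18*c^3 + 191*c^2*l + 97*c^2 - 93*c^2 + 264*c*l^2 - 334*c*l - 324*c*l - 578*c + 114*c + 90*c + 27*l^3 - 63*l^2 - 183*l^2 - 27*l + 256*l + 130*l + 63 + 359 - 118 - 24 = 18*c^3 + c^2*(191*l + 4) + c*(264*l^2 - 658*l - 374) + 27*l^3 - 246*l^2 + 359*l + 280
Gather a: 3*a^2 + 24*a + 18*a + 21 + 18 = 3*a^2 + 42*a + 39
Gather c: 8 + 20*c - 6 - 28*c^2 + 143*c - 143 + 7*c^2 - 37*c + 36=-21*c^2 + 126*c - 105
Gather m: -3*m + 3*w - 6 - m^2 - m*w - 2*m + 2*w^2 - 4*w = -m^2 + m*(-w - 5) + 2*w^2 - w - 6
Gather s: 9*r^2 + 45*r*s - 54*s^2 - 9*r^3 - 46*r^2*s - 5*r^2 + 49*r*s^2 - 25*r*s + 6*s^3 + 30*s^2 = -9*r^3 + 4*r^2 + 6*s^3 + s^2*(49*r - 24) + s*(-46*r^2 + 20*r)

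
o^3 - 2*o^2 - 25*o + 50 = (o - 5)*(o - 2)*(o + 5)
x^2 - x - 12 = (x - 4)*(x + 3)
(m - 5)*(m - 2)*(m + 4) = m^3 - 3*m^2 - 18*m + 40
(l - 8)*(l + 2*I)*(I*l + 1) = I*l^3 - l^2 - 8*I*l^2 + 8*l + 2*I*l - 16*I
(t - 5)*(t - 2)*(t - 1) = t^3 - 8*t^2 + 17*t - 10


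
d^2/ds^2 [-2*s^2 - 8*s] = -4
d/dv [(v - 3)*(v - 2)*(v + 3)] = 3*v^2 - 4*v - 9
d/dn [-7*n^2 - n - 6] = -14*n - 1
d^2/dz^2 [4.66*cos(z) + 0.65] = -4.66*cos(z)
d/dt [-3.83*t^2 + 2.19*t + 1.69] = 2.19 - 7.66*t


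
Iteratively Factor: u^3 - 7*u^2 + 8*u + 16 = (u - 4)*(u^2 - 3*u - 4) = (u - 4)^2*(u + 1)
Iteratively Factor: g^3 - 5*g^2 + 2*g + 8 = (g - 2)*(g^2 - 3*g - 4) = (g - 2)*(g + 1)*(g - 4)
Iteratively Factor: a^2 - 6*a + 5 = (a - 5)*(a - 1)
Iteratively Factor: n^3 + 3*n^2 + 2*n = (n)*(n^2 + 3*n + 2) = n*(n + 1)*(n + 2)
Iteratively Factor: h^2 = (h)*(h)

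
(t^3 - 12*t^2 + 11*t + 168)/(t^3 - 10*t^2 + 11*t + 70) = (t^2 - 5*t - 24)/(t^2 - 3*t - 10)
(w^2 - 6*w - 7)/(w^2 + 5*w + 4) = (w - 7)/(w + 4)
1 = 1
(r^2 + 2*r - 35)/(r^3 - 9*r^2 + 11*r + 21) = (r^2 + 2*r - 35)/(r^3 - 9*r^2 + 11*r + 21)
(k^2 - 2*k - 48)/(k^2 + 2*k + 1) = (k^2 - 2*k - 48)/(k^2 + 2*k + 1)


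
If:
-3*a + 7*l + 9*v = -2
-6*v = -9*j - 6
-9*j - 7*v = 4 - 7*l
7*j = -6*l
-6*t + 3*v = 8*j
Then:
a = 737/249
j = -33/83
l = 77/166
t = 243/332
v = 67/166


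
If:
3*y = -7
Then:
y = -7/3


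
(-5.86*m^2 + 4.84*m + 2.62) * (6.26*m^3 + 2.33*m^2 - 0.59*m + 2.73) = -36.6836*m^5 + 16.6446*m^4 + 31.1358*m^3 - 12.7488*m^2 + 11.6674*m + 7.1526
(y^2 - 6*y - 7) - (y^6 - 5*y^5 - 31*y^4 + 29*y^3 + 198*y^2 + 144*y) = -y^6 + 5*y^5 + 31*y^4 - 29*y^3 - 197*y^2 - 150*y - 7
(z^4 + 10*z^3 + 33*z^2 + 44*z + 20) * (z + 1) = z^5 + 11*z^4 + 43*z^3 + 77*z^2 + 64*z + 20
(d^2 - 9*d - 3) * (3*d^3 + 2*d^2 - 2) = 3*d^5 - 25*d^4 - 27*d^3 - 8*d^2 + 18*d + 6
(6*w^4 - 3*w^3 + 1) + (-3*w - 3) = 6*w^4 - 3*w^3 - 3*w - 2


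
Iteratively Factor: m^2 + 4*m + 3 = (m + 1)*(m + 3)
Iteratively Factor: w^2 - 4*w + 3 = (w - 1)*(w - 3)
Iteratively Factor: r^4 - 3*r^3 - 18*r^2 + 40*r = (r - 2)*(r^3 - r^2 - 20*r) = r*(r - 2)*(r^2 - r - 20) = r*(r - 5)*(r - 2)*(r + 4)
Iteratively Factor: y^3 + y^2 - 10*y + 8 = (y - 1)*(y^2 + 2*y - 8) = (y - 2)*(y - 1)*(y + 4)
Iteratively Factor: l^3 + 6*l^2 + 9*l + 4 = (l + 1)*(l^2 + 5*l + 4) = (l + 1)^2*(l + 4)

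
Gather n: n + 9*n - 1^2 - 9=10*n - 10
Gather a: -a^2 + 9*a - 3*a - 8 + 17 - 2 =-a^2 + 6*a + 7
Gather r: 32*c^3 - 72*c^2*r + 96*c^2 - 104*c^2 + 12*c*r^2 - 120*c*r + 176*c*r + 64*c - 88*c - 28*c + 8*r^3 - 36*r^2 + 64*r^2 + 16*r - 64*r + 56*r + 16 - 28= 32*c^3 - 8*c^2 - 52*c + 8*r^3 + r^2*(12*c + 28) + r*(-72*c^2 + 56*c + 8) - 12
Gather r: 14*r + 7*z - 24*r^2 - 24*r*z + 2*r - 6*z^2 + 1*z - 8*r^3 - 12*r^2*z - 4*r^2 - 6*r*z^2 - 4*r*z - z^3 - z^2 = -8*r^3 + r^2*(-12*z - 28) + r*(-6*z^2 - 28*z + 16) - z^3 - 7*z^2 + 8*z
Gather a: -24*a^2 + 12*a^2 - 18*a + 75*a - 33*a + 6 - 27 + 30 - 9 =-12*a^2 + 24*a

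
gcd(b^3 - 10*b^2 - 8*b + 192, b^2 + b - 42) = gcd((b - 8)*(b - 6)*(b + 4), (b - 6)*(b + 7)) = b - 6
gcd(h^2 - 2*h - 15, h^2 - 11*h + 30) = h - 5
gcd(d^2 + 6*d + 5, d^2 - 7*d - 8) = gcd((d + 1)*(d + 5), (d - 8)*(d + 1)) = d + 1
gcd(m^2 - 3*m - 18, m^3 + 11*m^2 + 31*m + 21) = m + 3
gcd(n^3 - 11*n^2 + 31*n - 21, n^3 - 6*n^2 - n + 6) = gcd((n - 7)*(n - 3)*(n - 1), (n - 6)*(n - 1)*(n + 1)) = n - 1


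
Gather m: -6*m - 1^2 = -6*m - 1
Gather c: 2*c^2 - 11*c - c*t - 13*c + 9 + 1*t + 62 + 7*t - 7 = 2*c^2 + c*(-t - 24) + 8*t + 64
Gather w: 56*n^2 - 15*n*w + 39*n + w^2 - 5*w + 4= 56*n^2 + 39*n + w^2 + w*(-15*n - 5) + 4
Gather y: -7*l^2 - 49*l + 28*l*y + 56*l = -7*l^2 + 28*l*y + 7*l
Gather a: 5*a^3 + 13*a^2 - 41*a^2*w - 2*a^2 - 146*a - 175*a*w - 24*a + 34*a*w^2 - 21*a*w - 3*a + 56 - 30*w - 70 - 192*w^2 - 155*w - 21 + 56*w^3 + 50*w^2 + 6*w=5*a^3 + a^2*(11 - 41*w) + a*(34*w^2 - 196*w - 173) + 56*w^3 - 142*w^2 - 179*w - 35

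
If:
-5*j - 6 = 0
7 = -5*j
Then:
No Solution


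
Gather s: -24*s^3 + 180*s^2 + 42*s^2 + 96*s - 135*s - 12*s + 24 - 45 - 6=-24*s^3 + 222*s^2 - 51*s - 27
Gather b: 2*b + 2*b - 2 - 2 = 4*b - 4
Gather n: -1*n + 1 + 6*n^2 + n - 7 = 6*n^2 - 6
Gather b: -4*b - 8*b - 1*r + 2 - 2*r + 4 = -12*b - 3*r + 6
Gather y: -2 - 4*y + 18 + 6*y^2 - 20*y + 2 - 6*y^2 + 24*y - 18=0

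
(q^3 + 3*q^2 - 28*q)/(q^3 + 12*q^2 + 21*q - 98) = q*(q - 4)/(q^2 + 5*q - 14)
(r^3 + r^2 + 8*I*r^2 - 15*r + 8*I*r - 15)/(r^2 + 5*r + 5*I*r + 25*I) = (r^2 + r*(1 + 3*I) + 3*I)/(r + 5)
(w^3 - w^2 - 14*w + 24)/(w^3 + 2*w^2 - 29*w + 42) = (w + 4)/(w + 7)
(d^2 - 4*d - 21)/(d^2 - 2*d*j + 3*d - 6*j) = (d - 7)/(d - 2*j)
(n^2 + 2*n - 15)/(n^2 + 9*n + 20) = (n - 3)/(n + 4)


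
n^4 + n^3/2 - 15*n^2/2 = n^2*(n - 5/2)*(n + 3)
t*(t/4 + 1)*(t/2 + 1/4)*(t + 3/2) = t^4/8 + 3*t^3/4 + 35*t^2/32 + 3*t/8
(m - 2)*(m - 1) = m^2 - 3*m + 2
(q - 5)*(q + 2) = q^2 - 3*q - 10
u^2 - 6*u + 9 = (u - 3)^2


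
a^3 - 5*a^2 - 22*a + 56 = (a - 7)*(a - 2)*(a + 4)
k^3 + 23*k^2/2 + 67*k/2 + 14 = (k + 1/2)*(k + 4)*(k + 7)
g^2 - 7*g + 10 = (g - 5)*(g - 2)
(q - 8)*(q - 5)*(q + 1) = q^3 - 12*q^2 + 27*q + 40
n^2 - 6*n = n*(n - 6)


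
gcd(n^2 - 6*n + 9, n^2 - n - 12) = 1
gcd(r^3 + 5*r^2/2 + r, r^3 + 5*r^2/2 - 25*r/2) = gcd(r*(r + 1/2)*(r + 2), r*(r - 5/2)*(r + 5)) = r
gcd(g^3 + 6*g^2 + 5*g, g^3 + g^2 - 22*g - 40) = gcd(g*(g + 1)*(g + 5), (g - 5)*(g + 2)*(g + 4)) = 1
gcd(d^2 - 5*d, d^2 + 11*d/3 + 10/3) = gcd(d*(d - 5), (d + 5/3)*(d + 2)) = 1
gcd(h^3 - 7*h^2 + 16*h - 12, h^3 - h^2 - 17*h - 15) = 1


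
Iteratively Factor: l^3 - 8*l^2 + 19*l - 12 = (l - 4)*(l^2 - 4*l + 3) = (l - 4)*(l - 1)*(l - 3)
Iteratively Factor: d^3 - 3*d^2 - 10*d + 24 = (d + 3)*(d^2 - 6*d + 8) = (d - 2)*(d + 3)*(d - 4)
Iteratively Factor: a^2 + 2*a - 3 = (a + 3)*(a - 1)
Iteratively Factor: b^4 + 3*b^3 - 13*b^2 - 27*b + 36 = (b + 4)*(b^3 - b^2 - 9*b + 9) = (b - 1)*(b + 4)*(b^2 - 9) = (b - 1)*(b + 3)*(b + 4)*(b - 3)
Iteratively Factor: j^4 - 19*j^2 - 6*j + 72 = (j - 4)*(j^3 + 4*j^2 - 3*j - 18) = (j - 4)*(j + 3)*(j^2 + j - 6) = (j - 4)*(j - 2)*(j + 3)*(j + 3)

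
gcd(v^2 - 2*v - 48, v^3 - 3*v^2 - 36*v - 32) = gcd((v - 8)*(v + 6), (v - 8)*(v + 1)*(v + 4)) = v - 8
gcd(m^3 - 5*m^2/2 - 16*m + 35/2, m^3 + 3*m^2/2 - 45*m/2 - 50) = m - 5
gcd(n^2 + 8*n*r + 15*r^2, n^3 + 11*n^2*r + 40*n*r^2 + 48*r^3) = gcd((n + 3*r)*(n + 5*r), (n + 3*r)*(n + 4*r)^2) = n + 3*r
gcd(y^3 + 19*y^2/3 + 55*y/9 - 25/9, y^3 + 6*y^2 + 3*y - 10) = y + 5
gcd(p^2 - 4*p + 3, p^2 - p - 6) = p - 3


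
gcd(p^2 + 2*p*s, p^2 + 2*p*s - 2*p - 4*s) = p + 2*s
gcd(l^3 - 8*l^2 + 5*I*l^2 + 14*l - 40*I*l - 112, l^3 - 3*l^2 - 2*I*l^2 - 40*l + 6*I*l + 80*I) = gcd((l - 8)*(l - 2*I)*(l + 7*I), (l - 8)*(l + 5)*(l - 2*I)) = l^2 + l*(-8 - 2*I) + 16*I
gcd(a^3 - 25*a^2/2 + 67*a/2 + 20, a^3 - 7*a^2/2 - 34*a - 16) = a^2 - 15*a/2 - 4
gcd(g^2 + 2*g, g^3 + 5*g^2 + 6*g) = g^2 + 2*g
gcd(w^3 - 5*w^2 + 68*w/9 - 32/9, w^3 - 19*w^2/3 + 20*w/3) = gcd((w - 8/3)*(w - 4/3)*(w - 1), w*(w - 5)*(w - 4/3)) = w - 4/3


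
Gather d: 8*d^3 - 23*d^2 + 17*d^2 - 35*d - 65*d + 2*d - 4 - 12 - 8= 8*d^3 - 6*d^2 - 98*d - 24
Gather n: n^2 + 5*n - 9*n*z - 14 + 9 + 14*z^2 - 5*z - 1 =n^2 + n*(5 - 9*z) + 14*z^2 - 5*z - 6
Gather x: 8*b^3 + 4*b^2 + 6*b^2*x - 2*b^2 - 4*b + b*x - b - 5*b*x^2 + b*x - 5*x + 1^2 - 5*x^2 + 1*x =8*b^3 + 2*b^2 - 5*b + x^2*(-5*b - 5) + x*(6*b^2 + 2*b - 4) + 1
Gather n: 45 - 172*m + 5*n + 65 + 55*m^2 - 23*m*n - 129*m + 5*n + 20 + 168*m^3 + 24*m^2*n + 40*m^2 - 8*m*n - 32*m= 168*m^3 + 95*m^2 - 333*m + n*(24*m^2 - 31*m + 10) + 130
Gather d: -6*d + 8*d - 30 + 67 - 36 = 2*d + 1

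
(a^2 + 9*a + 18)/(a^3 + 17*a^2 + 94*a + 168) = (a + 3)/(a^2 + 11*a + 28)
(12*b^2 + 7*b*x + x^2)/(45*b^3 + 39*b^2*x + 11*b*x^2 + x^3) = (4*b + x)/(15*b^2 + 8*b*x + x^2)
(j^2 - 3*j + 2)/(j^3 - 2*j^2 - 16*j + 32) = (j - 1)/(j^2 - 16)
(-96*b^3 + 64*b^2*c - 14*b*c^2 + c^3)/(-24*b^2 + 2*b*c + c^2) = (24*b^2 - 10*b*c + c^2)/(6*b + c)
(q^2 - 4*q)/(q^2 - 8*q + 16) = q/(q - 4)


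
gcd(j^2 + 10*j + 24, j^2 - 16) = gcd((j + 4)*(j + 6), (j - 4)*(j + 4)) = j + 4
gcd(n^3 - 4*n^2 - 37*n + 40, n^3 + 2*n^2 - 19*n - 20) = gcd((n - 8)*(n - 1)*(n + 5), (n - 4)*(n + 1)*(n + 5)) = n + 5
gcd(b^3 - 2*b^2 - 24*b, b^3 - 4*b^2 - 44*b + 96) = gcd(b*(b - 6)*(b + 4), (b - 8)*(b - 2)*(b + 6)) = 1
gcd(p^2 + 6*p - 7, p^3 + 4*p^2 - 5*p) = p - 1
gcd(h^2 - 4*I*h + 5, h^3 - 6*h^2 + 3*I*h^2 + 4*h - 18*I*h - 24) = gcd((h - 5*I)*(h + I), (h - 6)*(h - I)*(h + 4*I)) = 1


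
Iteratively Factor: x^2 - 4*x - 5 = (x + 1)*(x - 5)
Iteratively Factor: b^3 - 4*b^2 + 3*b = (b - 1)*(b^2 - 3*b) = b*(b - 1)*(b - 3)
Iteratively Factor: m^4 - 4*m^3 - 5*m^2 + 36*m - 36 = (m - 3)*(m^3 - m^2 - 8*m + 12) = (m - 3)*(m - 2)*(m^2 + m - 6) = (m - 3)*(m - 2)^2*(m + 3)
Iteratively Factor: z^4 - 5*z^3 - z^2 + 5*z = (z)*(z^3 - 5*z^2 - z + 5) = z*(z - 1)*(z^2 - 4*z - 5) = z*(z - 1)*(z + 1)*(z - 5)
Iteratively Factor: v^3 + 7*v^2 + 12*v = (v)*(v^2 + 7*v + 12) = v*(v + 4)*(v + 3)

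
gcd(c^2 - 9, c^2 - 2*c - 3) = c - 3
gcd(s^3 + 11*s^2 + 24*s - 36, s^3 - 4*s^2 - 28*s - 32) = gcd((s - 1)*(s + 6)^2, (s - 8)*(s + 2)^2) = 1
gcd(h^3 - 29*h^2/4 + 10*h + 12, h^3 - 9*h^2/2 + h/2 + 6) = h - 4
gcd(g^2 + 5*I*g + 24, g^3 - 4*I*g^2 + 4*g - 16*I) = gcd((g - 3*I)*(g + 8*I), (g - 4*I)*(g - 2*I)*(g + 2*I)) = 1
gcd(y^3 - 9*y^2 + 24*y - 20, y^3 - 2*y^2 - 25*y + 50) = y^2 - 7*y + 10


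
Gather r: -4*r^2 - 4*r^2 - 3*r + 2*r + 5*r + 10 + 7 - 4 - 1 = -8*r^2 + 4*r + 12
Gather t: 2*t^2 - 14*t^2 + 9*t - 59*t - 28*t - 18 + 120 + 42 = -12*t^2 - 78*t + 144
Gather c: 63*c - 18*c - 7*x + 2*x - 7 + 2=45*c - 5*x - 5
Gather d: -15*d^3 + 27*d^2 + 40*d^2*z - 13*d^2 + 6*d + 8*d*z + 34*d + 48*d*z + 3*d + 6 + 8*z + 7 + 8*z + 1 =-15*d^3 + d^2*(40*z + 14) + d*(56*z + 43) + 16*z + 14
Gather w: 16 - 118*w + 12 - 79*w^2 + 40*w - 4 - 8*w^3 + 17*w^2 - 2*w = -8*w^3 - 62*w^2 - 80*w + 24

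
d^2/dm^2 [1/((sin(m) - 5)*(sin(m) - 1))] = (sin(m) + sin(3*m) - 7*cos(2*m) - 55)/((sin(m) - 5)^3*(sin(m) - 1)^2)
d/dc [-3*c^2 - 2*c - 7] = -6*c - 2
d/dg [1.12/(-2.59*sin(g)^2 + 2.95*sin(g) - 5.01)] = (5.8016*sin(g) - 3.304)*cos(g)/(2.59*sin(g)^2 - 2.95*sin(g) + 5.01)^2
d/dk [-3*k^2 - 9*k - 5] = -6*k - 9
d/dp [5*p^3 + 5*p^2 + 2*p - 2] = 15*p^2 + 10*p + 2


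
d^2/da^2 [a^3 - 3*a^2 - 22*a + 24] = 6*a - 6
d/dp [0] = 0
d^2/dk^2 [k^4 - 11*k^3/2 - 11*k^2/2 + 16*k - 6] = 12*k^2 - 33*k - 11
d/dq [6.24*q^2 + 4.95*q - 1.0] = 12.48*q + 4.95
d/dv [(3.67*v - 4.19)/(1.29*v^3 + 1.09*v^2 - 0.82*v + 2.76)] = (-9.4686*v^3 + 12.215*v^2 + 9.1342*v + 6.6934)/(1.6641*v^6 + 2.8122*v^5 - 0.9275*v^4 + 5.3332*v^3 + 6.6892*v^2 - 4.5264*v + 7.6176)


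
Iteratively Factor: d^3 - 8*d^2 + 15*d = (d - 3)*(d^2 - 5*d) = (d - 5)*(d - 3)*(d)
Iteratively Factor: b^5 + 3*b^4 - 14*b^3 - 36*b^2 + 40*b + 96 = (b + 2)*(b^4 + b^3 - 16*b^2 - 4*b + 48) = (b - 3)*(b + 2)*(b^3 + 4*b^2 - 4*b - 16) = (b - 3)*(b + 2)^2*(b^2 + 2*b - 8) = (b - 3)*(b - 2)*(b + 2)^2*(b + 4)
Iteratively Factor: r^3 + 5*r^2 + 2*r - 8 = (r + 2)*(r^2 + 3*r - 4) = (r + 2)*(r + 4)*(r - 1)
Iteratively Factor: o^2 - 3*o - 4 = (o - 4)*(o + 1)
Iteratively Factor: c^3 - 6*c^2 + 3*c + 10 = (c - 2)*(c^2 - 4*c - 5) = (c - 5)*(c - 2)*(c + 1)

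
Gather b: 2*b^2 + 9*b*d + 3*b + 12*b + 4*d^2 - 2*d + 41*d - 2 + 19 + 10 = 2*b^2 + b*(9*d + 15) + 4*d^2 + 39*d + 27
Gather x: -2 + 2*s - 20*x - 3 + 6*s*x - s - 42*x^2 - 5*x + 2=s - 42*x^2 + x*(6*s - 25) - 3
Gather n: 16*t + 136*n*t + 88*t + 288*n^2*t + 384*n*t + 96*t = 288*n^2*t + 520*n*t + 200*t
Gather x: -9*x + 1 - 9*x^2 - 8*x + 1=-9*x^2 - 17*x + 2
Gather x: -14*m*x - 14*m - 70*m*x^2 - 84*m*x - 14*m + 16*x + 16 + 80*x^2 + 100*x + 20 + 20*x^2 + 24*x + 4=-28*m + x^2*(100 - 70*m) + x*(140 - 98*m) + 40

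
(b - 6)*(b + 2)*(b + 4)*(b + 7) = b^4 + 7*b^3 - 28*b^2 - 244*b - 336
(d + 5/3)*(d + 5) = d^2 + 20*d/3 + 25/3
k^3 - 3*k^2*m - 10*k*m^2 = k*(k - 5*m)*(k + 2*m)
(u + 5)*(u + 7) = u^2 + 12*u + 35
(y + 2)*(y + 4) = y^2 + 6*y + 8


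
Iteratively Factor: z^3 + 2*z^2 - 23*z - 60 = (z + 4)*(z^2 - 2*z - 15) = (z + 3)*(z + 4)*(z - 5)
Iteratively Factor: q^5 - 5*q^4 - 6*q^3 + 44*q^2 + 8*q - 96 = (q + 2)*(q^4 - 7*q^3 + 8*q^2 + 28*q - 48) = (q - 4)*(q + 2)*(q^3 - 3*q^2 - 4*q + 12) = (q - 4)*(q - 3)*(q + 2)*(q^2 - 4) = (q - 4)*(q - 3)*(q + 2)^2*(q - 2)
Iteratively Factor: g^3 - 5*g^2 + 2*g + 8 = (g - 2)*(g^2 - 3*g - 4) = (g - 2)*(g + 1)*(g - 4)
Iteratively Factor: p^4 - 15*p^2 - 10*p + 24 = (p + 2)*(p^3 - 2*p^2 - 11*p + 12) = (p - 4)*(p + 2)*(p^2 + 2*p - 3) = (p - 4)*(p + 2)*(p + 3)*(p - 1)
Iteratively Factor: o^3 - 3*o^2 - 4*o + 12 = (o - 3)*(o^2 - 4) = (o - 3)*(o - 2)*(o + 2)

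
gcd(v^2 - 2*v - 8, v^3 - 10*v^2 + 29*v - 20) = v - 4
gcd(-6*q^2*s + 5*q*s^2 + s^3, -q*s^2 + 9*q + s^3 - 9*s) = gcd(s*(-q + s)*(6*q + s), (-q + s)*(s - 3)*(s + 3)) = q - s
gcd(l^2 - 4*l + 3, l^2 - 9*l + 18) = l - 3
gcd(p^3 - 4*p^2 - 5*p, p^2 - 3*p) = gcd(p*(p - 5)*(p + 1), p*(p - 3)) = p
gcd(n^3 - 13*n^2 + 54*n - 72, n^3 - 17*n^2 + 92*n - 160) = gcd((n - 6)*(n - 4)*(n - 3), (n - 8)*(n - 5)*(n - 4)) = n - 4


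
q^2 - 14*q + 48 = (q - 8)*(q - 6)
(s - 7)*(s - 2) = s^2 - 9*s + 14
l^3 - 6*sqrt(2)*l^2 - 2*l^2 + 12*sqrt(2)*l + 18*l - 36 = (l - 2)*(l - 3*sqrt(2))^2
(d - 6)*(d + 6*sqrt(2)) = d^2 - 6*d + 6*sqrt(2)*d - 36*sqrt(2)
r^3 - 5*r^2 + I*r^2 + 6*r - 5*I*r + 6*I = (r - 3)*(r - 2)*(r + I)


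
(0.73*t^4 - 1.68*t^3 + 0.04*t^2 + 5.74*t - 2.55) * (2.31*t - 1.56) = 1.6863*t^5 - 5.0196*t^4 + 2.7132*t^3 + 13.197*t^2 - 14.8449*t + 3.978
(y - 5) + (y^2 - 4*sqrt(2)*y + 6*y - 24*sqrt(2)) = y^2 - 4*sqrt(2)*y + 7*y - 24*sqrt(2) - 5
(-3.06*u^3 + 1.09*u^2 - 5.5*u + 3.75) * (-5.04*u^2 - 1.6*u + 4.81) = 15.4224*u^5 - 0.5976*u^4 + 11.2574*u^3 - 4.8571*u^2 - 32.455*u + 18.0375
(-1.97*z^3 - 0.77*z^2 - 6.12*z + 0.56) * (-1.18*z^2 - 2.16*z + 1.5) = 2.3246*z^5 + 5.1638*z^4 + 5.9298*z^3 + 11.4034*z^2 - 10.3896*z + 0.84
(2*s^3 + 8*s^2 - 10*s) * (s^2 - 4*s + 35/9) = 2*s^5 - 308*s^3/9 + 640*s^2/9 - 350*s/9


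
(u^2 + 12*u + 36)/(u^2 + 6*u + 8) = (u^2 + 12*u + 36)/(u^2 + 6*u + 8)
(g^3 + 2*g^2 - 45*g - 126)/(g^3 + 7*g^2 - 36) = (g - 7)/(g - 2)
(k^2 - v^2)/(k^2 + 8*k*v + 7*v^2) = (k - v)/(k + 7*v)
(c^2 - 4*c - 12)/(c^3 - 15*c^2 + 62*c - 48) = (c + 2)/(c^2 - 9*c + 8)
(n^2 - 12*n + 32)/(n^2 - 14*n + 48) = (n - 4)/(n - 6)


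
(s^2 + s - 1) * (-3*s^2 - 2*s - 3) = -3*s^4 - 5*s^3 - 2*s^2 - s + 3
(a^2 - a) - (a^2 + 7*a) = -8*a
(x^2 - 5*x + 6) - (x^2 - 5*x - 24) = 30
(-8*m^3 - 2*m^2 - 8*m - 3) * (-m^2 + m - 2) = 8*m^5 - 6*m^4 + 22*m^3 - m^2 + 13*m + 6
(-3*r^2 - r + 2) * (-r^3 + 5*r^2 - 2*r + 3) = 3*r^5 - 14*r^4 - r^3 + 3*r^2 - 7*r + 6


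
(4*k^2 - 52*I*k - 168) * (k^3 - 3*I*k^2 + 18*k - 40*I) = 4*k^5 - 64*I*k^4 - 252*k^3 - 592*I*k^2 - 5104*k + 6720*I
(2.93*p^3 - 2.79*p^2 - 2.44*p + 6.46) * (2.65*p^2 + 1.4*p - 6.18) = 7.7645*p^5 - 3.2915*p^4 - 28.4794*p^3 + 30.9452*p^2 + 24.1232*p - 39.9228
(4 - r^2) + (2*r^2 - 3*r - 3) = r^2 - 3*r + 1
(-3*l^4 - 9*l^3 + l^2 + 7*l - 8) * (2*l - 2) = -6*l^5 - 12*l^4 + 20*l^3 + 12*l^2 - 30*l + 16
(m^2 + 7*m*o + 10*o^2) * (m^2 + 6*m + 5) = m^4 + 7*m^3*o + 6*m^3 + 10*m^2*o^2 + 42*m^2*o + 5*m^2 + 60*m*o^2 + 35*m*o + 50*o^2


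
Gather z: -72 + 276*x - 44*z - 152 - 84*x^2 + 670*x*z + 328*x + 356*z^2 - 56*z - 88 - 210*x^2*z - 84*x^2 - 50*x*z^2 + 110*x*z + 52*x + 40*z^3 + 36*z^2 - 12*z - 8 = -168*x^2 + 656*x + 40*z^3 + z^2*(392 - 50*x) + z*(-210*x^2 + 780*x - 112) - 320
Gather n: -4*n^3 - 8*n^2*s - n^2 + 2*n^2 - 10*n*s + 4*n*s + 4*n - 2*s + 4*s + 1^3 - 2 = -4*n^3 + n^2*(1 - 8*s) + n*(4 - 6*s) + 2*s - 1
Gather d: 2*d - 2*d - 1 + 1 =0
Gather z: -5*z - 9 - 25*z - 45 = -30*z - 54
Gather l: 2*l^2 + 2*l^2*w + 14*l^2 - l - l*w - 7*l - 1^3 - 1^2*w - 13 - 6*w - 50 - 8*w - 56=l^2*(2*w + 16) + l*(-w - 8) - 15*w - 120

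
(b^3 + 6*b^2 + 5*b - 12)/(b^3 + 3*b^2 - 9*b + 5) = (b^2 + 7*b + 12)/(b^2 + 4*b - 5)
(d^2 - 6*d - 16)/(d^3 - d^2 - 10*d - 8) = (d - 8)/(d^2 - 3*d - 4)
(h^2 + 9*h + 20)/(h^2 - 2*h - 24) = (h + 5)/(h - 6)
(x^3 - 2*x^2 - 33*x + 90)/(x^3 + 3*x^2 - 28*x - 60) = (x - 3)/(x + 2)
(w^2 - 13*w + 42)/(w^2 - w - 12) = (-w^2 + 13*w - 42)/(-w^2 + w + 12)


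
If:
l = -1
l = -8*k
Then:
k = 1/8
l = -1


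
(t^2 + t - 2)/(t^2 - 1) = (t + 2)/(t + 1)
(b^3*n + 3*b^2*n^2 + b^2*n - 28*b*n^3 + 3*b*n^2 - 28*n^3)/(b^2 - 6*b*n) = n*(b^3 + 3*b^2*n + b^2 - 28*b*n^2 + 3*b*n - 28*n^2)/(b*(b - 6*n))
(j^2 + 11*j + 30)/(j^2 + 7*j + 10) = (j + 6)/(j + 2)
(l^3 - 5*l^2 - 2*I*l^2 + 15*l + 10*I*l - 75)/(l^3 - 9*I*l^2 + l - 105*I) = (l - 5)/(l - 7*I)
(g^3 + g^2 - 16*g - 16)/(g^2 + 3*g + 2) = (g^2 - 16)/(g + 2)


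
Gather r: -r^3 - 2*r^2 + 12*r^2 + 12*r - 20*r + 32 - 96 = -r^3 + 10*r^2 - 8*r - 64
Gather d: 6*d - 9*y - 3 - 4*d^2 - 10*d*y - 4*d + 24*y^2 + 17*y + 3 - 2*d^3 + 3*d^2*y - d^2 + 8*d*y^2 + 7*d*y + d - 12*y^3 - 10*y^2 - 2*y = -2*d^3 + d^2*(3*y - 5) + d*(8*y^2 - 3*y + 3) - 12*y^3 + 14*y^2 + 6*y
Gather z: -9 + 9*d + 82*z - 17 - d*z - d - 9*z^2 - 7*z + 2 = 8*d - 9*z^2 + z*(75 - d) - 24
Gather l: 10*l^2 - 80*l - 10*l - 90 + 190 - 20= 10*l^2 - 90*l + 80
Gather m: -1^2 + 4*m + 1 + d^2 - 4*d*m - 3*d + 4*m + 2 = d^2 - 3*d + m*(8 - 4*d) + 2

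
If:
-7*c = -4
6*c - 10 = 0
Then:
No Solution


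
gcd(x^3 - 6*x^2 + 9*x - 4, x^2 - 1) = x - 1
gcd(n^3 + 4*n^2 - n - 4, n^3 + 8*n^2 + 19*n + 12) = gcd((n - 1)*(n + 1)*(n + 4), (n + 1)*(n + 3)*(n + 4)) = n^2 + 5*n + 4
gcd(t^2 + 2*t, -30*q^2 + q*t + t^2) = 1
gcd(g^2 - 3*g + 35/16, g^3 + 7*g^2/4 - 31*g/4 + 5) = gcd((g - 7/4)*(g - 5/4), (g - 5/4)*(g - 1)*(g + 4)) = g - 5/4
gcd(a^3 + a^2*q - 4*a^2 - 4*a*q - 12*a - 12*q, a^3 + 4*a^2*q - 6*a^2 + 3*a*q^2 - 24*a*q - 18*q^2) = a^2 + a*q - 6*a - 6*q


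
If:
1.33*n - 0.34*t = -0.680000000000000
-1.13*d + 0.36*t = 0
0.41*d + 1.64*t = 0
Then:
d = 0.00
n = -0.51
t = 0.00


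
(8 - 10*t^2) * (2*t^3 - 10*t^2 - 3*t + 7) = -20*t^5 + 100*t^4 + 46*t^3 - 150*t^2 - 24*t + 56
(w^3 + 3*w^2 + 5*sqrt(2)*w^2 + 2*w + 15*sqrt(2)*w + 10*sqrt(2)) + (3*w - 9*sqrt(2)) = w^3 + 3*w^2 + 5*sqrt(2)*w^2 + 5*w + 15*sqrt(2)*w + sqrt(2)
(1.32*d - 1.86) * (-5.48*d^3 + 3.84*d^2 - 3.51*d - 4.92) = -7.2336*d^4 + 15.2616*d^3 - 11.7756*d^2 + 0.0341999999999993*d + 9.1512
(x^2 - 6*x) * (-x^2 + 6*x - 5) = -x^4 + 12*x^3 - 41*x^2 + 30*x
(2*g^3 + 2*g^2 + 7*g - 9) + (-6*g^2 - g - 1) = 2*g^3 - 4*g^2 + 6*g - 10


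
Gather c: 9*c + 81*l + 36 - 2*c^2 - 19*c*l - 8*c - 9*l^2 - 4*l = -2*c^2 + c*(1 - 19*l) - 9*l^2 + 77*l + 36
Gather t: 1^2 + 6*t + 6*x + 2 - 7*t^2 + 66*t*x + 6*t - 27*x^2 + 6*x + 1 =-7*t^2 + t*(66*x + 12) - 27*x^2 + 12*x + 4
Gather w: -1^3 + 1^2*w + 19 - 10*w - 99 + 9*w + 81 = 0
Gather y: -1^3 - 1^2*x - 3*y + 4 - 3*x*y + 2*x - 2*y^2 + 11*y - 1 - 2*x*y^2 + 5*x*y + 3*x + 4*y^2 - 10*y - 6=4*x + y^2*(2 - 2*x) + y*(2*x - 2) - 4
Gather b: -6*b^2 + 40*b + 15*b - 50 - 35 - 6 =-6*b^2 + 55*b - 91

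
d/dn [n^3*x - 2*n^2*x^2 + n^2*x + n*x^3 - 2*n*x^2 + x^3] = x*(3*n^2 - 4*n*x + 2*n + x^2 - 2*x)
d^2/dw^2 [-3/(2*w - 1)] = -24/(2*w - 1)^3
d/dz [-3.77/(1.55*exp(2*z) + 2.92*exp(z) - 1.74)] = (11.687*exp(z) + 11.0084)*exp(z)/(1.55*exp(2*z) + 2.92*exp(z) - 1.74)^2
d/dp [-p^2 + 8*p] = 8 - 2*p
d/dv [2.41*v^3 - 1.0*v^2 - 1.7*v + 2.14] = 7.23*v^2 - 2.0*v - 1.7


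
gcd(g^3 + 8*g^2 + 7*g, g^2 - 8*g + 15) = 1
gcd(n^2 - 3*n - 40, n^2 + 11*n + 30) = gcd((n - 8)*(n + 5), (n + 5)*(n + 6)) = n + 5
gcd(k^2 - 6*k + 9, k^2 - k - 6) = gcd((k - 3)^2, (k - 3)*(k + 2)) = k - 3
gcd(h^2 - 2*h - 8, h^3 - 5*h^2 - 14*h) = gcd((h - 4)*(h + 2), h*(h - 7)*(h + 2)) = h + 2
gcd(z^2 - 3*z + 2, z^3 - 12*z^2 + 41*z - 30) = z - 1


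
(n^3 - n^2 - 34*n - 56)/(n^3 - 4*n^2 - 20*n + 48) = (n^2 - 5*n - 14)/(n^2 - 8*n + 12)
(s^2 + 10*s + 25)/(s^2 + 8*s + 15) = (s + 5)/(s + 3)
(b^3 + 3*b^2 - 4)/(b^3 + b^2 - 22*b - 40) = (b^2 + b - 2)/(b^2 - b - 20)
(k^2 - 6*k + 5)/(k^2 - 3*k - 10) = (k - 1)/(k + 2)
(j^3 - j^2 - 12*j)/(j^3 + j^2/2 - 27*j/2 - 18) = 2*j/(2*j + 3)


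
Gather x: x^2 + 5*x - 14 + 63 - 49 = x^2 + 5*x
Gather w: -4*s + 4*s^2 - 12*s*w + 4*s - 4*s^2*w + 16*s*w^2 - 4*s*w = 4*s^2 + 16*s*w^2 + w*(-4*s^2 - 16*s)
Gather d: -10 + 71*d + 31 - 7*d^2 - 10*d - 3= -7*d^2 + 61*d + 18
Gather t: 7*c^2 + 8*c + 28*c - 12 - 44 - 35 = 7*c^2 + 36*c - 91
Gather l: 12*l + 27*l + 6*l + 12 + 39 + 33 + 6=45*l + 90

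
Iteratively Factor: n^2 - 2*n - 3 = (n - 3)*(n + 1)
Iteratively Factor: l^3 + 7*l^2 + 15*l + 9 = (l + 3)*(l^2 + 4*l + 3) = (l + 3)^2*(l + 1)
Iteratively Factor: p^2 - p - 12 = (p + 3)*(p - 4)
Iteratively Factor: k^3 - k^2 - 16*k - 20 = (k + 2)*(k^2 - 3*k - 10) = (k + 2)^2*(k - 5)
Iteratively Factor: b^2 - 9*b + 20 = (b - 4)*(b - 5)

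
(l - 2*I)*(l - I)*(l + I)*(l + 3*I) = l^4 + I*l^3 + 7*l^2 + I*l + 6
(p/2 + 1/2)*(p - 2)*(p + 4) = p^3/2 + 3*p^2/2 - 3*p - 4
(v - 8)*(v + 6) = v^2 - 2*v - 48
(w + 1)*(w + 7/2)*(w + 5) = w^3 + 19*w^2/2 + 26*w + 35/2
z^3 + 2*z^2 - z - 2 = (z - 1)*(z + 1)*(z + 2)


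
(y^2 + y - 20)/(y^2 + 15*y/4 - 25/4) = 4*(y - 4)/(4*y - 5)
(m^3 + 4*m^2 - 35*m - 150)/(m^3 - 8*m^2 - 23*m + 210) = (m + 5)/(m - 7)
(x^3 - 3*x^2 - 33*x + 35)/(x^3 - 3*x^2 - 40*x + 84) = (x^2 + 4*x - 5)/(x^2 + 4*x - 12)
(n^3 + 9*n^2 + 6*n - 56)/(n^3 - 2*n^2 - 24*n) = (n^2 + 5*n - 14)/(n*(n - 6))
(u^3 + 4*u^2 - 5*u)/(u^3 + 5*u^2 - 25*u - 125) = u*(u - 1)/(u^2 - 25)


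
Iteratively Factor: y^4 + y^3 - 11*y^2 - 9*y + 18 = (y - 3)*(y^3 + 4*y^2 + y - 6) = (y - 3)*(y + 2)*(y^2 + 2*y - 3) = (y - 3)*(y + 2)*(y + 3)*(y - 1)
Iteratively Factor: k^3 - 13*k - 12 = (k + 3)*(k^2 - 3*k - 4) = (k + 1)*(k + 3)*(k - 4)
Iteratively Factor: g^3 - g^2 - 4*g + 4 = (g + 2)*(g^2 - 3*g + 2) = (g - 1)*(g + 2)*(g - 2)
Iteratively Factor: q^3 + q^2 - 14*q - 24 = (q + 3)*(q^2 - 2*q - 8) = (q - 4)*(q + 3)*(q + 2)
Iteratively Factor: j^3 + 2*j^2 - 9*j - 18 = (j - 3)*(j^2 + 5*j + 6) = (j - 3)*(j + 3)*(j + 2)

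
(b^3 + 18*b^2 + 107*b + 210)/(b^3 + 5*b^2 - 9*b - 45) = (b^2 + 13*b + 42)/(b^2 - 9)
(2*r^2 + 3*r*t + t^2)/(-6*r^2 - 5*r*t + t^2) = (-2*r - t)/(6*r - t)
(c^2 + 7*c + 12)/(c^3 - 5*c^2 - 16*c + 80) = (c + 3)/(c^2 - 9*c + 20)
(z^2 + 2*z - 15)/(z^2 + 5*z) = (z - 3)/z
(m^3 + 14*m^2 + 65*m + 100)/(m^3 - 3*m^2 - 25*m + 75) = (m^2 + 9*m + 20)/(m^2 - 8*m + 15)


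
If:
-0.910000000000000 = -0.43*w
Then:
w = 2.12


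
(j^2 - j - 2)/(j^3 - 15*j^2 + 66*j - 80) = (j + 1)/(j^2 - 13*j + 40)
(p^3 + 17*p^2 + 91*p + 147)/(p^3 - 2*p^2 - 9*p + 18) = (p^2 + 14*p + 49)/(p^2 - 5*p + 6)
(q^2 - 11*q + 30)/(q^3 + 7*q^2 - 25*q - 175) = (q - 6)/(q^2 + 12*q + 35)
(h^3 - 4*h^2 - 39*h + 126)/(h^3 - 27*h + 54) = (h - 7)/(h - 3)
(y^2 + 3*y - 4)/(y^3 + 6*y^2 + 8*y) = (y - 1)/(y*(y + 2))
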